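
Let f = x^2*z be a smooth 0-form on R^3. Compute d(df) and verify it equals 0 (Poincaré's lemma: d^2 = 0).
d(df) = 0

Step 1: df = sum_i (∂f/∂x_i) dx_i = (2*x*z) dx + (0) dy + (x^2) dz.
Step 2: Apply d again. Using the 1-form formula, the coefficient of dx ∧ dy in d(df) is ∂^2 f/∂x ∂y - ∂^2 f/∂y ∂x = (0) - (0) = 0 (equality of mixed partials for smooth f).
Similarly for dx ∧ dz and dy ∧ dz — all coefficients vanish. So d(df) = 0.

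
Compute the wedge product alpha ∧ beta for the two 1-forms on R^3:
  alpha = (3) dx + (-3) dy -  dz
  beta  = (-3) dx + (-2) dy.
alpha ∧ beta = (-15) dx ∧ dy + (-3) dx ∧ dz + (-2) dy ∧ dz

Distribute the wedge, using dx_i ∧ dx_j = -dx_j ∧ dx_i and dx_i ∧ dx_i = 0. For each pair (i, j) with i < j, the coefficient of dx_i ∧ dx_j in alpha ∧ beta is (alpha_i * beta_j - alpha_j * beta_i). Collecting: alpha ∧ beta = (-15) dx ∧ dy + (-3) dx ∧ dz + (-2) dy ∧ dz.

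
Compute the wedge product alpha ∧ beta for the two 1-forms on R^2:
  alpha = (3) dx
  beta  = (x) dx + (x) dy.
alpha ∧ beta = (3*x) dx ∧ dy

Distribute the wedge, using dx_i ∧ dx_j = -dx_j ∧ dx_i and dx_i ∧ dx_i = 0. For each pair (i, j) with i < j, the coefficient of dx_i ∧ dx_j in alpha ∧ beta is (alpha_i * beta_j - alpha_j * beta_i). Collecting: alpha ∧ beta = (3*x) dx ∧ dy.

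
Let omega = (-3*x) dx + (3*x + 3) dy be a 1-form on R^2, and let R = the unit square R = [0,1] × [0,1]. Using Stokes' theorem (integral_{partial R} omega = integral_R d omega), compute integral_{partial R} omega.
integral_(partial R) omega = 3

Stokes: integral_partial_R omega = integral_R d omega with d omega = (∂Q/∂x - ∂P/∂y) dx ∧ dy.
  ∂Q/∂x = 3
  ∂P/∂y = 0
  integrand = ∂Q/∂x - ∂P/∂y = 3.
Integrating over R: integral_0^1 integral_0^1 (3) dx dy = 3.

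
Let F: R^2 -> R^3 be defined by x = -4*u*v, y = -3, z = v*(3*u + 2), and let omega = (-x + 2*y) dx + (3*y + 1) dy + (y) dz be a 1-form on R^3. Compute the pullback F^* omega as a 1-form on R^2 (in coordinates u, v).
F^* omega = (v*(-16*u*v + 15)) du + (-16*u^2*v + 15*u - 6) dv

Using F^*(f dg) = (f ∘ F) d(g ∘ F), substitute each coordinate x_i by F_i(u, v) in f_i, and replace dx_i by d F_i = (∂F_i/∂u) du + (∂F_i/∂v) dv.
  For the x component: f_1(F) = 4*u*v - 6; d F_1 = (-4*v) du + (-4*u) dv
  For the y component: f_2(F) = -8; d F_2 = (0) du + (0) dv
  For the z component: f_3(F) = -3; d F_3 = (3*v) du + (3*u + 2) dv
Combining and collecting du, dv coefficients:
  coeff of du: v*(-16*u*v + 15)
  coeff of dv: -16*u^2*v + 15*u - 6
F^* omega = (v*(-16*u*v + 15)) du + (-16*u^2*v + 15*u - 6) dv.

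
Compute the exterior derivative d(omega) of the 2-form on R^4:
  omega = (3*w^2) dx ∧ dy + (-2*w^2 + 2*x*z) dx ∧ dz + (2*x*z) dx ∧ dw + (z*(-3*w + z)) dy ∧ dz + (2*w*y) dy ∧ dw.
d(omega) = (6*w) dx ∧ dy ∧ dw + (-4*w - 2*x) dx ∧ dz ∧ dw + (-3*z) dy ∧ dz ∧ dw

For a 2-form omega = sum_{i<j} g_{ij} dx_i ∧ dx_j, the exterior derivative is
  d(omega) = sum_{i<j} d(g_{ij}) ∧ dx_i ∧ dx_j = sum_{i<j, k} (∂g_{ij}/∂x_k) dx_k ∧ dx_i ∧ dx_j.
Expand each term, using dx_k ∧ dx_i ∧ dx_j = sgn(permutation) dx_{(a)} ∧ dx_{(b)} ∧ dx_{(c)} with (a < b < c) sorted:
  d(3*w^2) includes (∂/∂w)(3*w^2) dw = (6*w) dw, which multiplied by dx ∧ dy gives (6*w) dx ∧ dy ∧ dw
  d(-2*w^2 + 2*x*z) includes (∂/∂w)(-2*w^2 + 2*x*z) dw = (-4*w) dw, which multiplied by dx ∧ dz gives (-4*w) dx ∧ dz ∧ dw
  d(2*x*z) includes (∂/∂z)(2*x*z) dz = (2*x) dz, which multiplied by dx ∧ dw gives (-2*x) dx ∧ dz ∧ dw
  d(z*(-3*w + z)) includes (∂/∂w)(z*(-3*w + z)) dw = (-3*z) dw, which multiplied by dy ∧ dz gives (-3*z) dy ∧ dz ∧ dw
Collecting like 3-forms: d(omega) = (6*w) dx ∧ dy ∧ dw + (-4*w - 2*x) dx ∧ dz ∧ dw + (-3*z) dy ∧ dz ∧ dw.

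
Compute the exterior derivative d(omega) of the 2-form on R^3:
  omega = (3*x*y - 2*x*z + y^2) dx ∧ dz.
d(omega) = (-3*x - 2*y) dx ∧ dy ∧ dz

For a 2-form omega = sum_{i<j} g_{ij} dx_i ∧ dx_j, the exterior derivative is
  d(omega) = sum_{i<j} d(g_{ij}) ∧ dx_i ∧ dx_j = sum_{i<j, k} (∂g_{ij}/∂x_k) dx_k ∧ dx_i ∧ dx_j.
Expand each term, using dx_k ∧ dx_i ∧ dx_j = sgn(permutation) dx_{(a)} ∧ dx_{(b)} ∧ dx_{(c)} with (a < b < c) sorted:
  d(3*x*y - 2*x*z + y^2) includes (∂/∂y)(3*x*y - 2*x*z + y^2) dy = (3*x + 2*y) dy, which multiplied by dx ∧ dz gives (-3*x - 2*y) dx ∧ dy ∧ dz
Collecting like 3-forms: d(omega) = (-3*x - 2*y) dx ∧ dy ∧ dz.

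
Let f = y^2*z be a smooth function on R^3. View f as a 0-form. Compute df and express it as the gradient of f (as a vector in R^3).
df = (0) dx + (2*y*z) dy + (y^2) dz; grad f = (0, 2*y*z, y^2)

For a 0-form f, d f = (∂f/∂x) dx + (∂f/∂y) dy + (∂f/∂z) dz. The components of the vector representation are exactly the entries of grad f in Cartesian coordinates:
  ∂f/∂x = 0
  ∂f/∂y = 2*y*z
  ∂f/∂z = y^2.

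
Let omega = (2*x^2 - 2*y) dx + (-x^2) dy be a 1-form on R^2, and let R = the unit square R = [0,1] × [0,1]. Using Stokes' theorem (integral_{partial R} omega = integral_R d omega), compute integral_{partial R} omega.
integral_(partial R) omega = 1

Stokes: integral_partial_R omega = integral_R d omega with d omega = (∂Q/∂x - ∂P/∂y) dx ∧ dy.
  ∂Q/∂x = -2*x
  ∂P/∂y = -2
  integrand = ∂Q/∂x - ∂P/∂y = 2 - 2*x.
Integrating over R: integral_0^1 integral_0^1 (2 - 2*x) dx dy = 1.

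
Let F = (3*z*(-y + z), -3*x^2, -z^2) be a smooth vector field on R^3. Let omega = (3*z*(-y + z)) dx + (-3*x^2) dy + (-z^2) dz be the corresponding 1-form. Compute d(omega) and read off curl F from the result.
d(omega) = (0) dy ∧ dz + (-3*y + 6*z) dz ∧ dx + (-6*x + 3*z) dx ∧ dy; curl F = (0, -3*y + 6*z, -6*x + 3*z)

d omega = sum_{i<j} (∂f_j/∂x_i - ∂f_i/∂x_j) dx_i ∧ dx_j. Under the identification (dy ∧ dz, dz ∧ dx, dx ∧ dy) ↔ (e_x, e_y, e_z), the coefficients are exactly the components of curl F. Compute:
  ∂R/∂y - ∂Q/∂z = (0) - (0) = 0
  ∂P/∂z - ∂R/∂x = (-3*y + 6*z) - (0) = -3*y + 6*z
  ∂Q/∂x - ∂P/∂y = (-6*x) - (-3*z) = -6*x + 3*z.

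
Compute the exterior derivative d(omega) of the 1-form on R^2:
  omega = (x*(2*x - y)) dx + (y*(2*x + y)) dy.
d(omega) = (x + 2*y) dx ∧ dy

For a 1-form omega = sum_i f_i dx_i, the exterior derivative is
  d(omega) = sum_{i < j} (∂f_j/∂x_i - ∂f_i/∂x_j) dx_i ∧ dx_j.
  coefficient of dx ∧ dy: ∂f_2/∂x - ∂f_1/∂y = ∂(y*(2*x + y))/∂x - ∂(x*(2*x - y))/∂y = x + 2*y
Assembling: d(omega) = (x + 2*y) dx ∧ dy.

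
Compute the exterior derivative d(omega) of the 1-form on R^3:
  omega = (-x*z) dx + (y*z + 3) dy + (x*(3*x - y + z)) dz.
d(omega) = (7*x - y + z) dx ∧ dz + (-x - y) dy ∧ dz

For a 1-form omega = sum_i f_i dx_i, the exterior derivative is
  d(omega) = sum_{i < j} (∂f_j/∂x_i - ∂f_i/∂x_j) dx_i ∧ dx_j.
  coefficient of dx ∧ dz: ∂f_3/∂x - ∂f_1/∂z = ∂(x*(3*x - y + z))/∂x - ∂(-x*z)/∂z = 7*x - y + z
  coefficient of dy ∧ dz: ∂f_3/∂y - ∂f_2/∂z = ∂(x*(3*x - y + z))/∂y - ∂(y*z + 3)/∂z = -x - y
Assembling: d(omega) = (7*x - y + z) dx ∧ dz + (-x - y) dy ∧ dz.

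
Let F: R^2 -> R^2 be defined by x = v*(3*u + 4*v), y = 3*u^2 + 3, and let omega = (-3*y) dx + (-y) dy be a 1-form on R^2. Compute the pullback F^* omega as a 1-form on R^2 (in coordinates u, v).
F^* omega = (-18*u^3 - 27*u^2*v - 18*u - 27*v) du + (-27*u^3 - 72*u^2*v - 27*u - 72*v) dv

Using F^*(f dg) = (f ∘ F) d(g ∘ F), substitute each coordinate x_i by F_i(u, v) in f_i, and replace dx_i by d F_i = (∂F_i/∂u) du + (∂F_i/∂v) dv.
  For the x component: f_1(F) = -9*u^2 - 9; d F_1 = (3*v) du + (3*u + 8*v) dv
  For the y component: f_2(F) = -3*u^2 - 3; d F_2 = (6*u) du + (0) dv
Combining and collecting du, dv coefficients:
  coeff of du: -18*u^3 - 27*u^2*v - 18*u - 27*v
  coeff of dv: -27*u^3 - 72*u^2*v - 27*u - 72*v
F^* omega = (-18*u^3 - 27*u^2*v - 18*u - 27*v) du + (-27*u^3 - 72*u^2*v - 27*u - 72*v) dv.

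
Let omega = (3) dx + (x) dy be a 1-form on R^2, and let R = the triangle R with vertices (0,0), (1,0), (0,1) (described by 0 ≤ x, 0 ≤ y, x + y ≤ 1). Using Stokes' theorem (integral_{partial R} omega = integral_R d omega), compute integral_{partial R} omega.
integral_(partial R) omega = 1/2

Stokes: integral_partial_R omega = integral_R d omega with d omega = (∂Q/∂x - ∂P/∂y) dx ∧ dy.
  ∂Q/∂x = 1
  ∂P/∂y = 0
  integrand = ∂Q/∂x - ∂P/∂y = 1.
Integrating over R: integral_0^1 integral_0^{1-x} (1) dy dx = 1/2.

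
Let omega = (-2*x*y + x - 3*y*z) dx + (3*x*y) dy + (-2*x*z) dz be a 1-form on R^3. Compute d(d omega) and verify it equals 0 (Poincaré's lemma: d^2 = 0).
d(d omega) = 0

Step 1: d omega = sum_{i<j} (∂f_j/∂x_i - ∂f_i/∂x_j) dx_i ∧ dx_j:
  coeff of dx ∧ dy: 2*x + 3*y + 3*z
  coeff of dx ∧ dz: 3*y - 2*z
  coeff of dy ∧ dz: 0
Step 2: Apply d again to each 2-form coefficient. The only possible 3-form in R^3 is dx ∧ dy ∧ dz, with coefficient
  ∂(coeff of dy∧dz)/∂x - ∂(coeff of dx∧dz)/∂y + ∂(coeff of dx∧dy)/∂z
  = ∂/∂x (0) - ∂/∂y (3*y - 2*z) + ∂/∂z (2*x + 3*y + 3*z).
Each of these terms simplifies to sums of mixed partials that cancel in pairs. The result is 0 (by equality of mixed partials for smooth functions — Schwarz / Clairaut).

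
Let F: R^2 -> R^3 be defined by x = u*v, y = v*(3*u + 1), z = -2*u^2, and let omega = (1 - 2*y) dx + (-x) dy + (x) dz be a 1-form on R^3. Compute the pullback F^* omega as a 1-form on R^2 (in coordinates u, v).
F^* omega = (v*(-4*u^2 - 9*u*v - 2*v + 1)) du + (u*(-9*u*v - 3*v + 1)) dv

Using F^*(f dg) = (f ∘ F) d(g ∘ F), substitute each coordinate x_i by F_i(u, v) in f_i, and replace dx_i by d F_i = (∂F_i/∂u) du + (∂F_i/∂v) dv.
  For the x component: f_1(F) = -6*u*v - 2*v + 1; d F_1 = (v) du + (u) dv
  For the y component: f_2(F) = -u*v; d F_2 = (3*v) du + (3*u + 1) dv
  For the z component: f_3(F) = u*v; d F_3 = (-4*u) du + (0) dv
Combining and collecting du, dv coefficients:
  coeff of du: v*(-4*u^2 - 9*u*v - 2*v + 1)
  coeff of dv: u*(-9*u*v - 3*v + 1)
F^* omega = (v*(-4*u^2 - 9*u*v - 2*v + 1)) du + (u*(-9*u*v - 3*v + 1)) dv.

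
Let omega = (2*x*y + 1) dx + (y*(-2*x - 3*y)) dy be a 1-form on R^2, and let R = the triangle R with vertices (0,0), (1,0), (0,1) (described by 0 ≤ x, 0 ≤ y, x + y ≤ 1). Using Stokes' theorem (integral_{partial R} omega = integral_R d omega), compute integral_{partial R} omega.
integral_(partial R) omega = -2/3

Stokes: integral_partial_R omega = integral_R d omega with d omega = (∂Q/∂x - ∂P/∂y) dx ∧ dy.
  ∂Q/∂x = -2*y
  ∂P/∂y = 2*x
  integrand = ∂Q/∂x - ∂P/∂y = -2*x - 2*y.
Integrating over R: integral_0^1 integral_0^{1-x} (-2*x - 2*y) dy dx = -2/3.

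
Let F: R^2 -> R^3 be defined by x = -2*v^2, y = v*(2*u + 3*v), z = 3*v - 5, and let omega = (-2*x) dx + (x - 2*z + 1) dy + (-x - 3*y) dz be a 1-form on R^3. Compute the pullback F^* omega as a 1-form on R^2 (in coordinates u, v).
F^* omega = (2*v*(-2*v^2 - 6*v + 11)) du + (-4*u*v^2 - 30*u*v + 22*u - 28*v^3 - 57*v^2 + 66*v) dv

Using F^*(f dg) = (f ∘ F) d(g ∘ F), substitute each coordinate x_i by F_i(u, v) in f_i, and replace dx_i by d F_i = (∂F_i/∂u) du + (∂F_i/∂v) dv.
  For the x component: f_1(F) = 4*v^2; d F_1 = (0) du + (-4*v) dv
  For the y component: f_2(F) = -2*v^2 - 6*v + 11; d F_2 = (2*v) du + (2*u + 6*v) dv
  For the z component: f_3(F) = v*(-6*u - 7*v); d F_3 = (0) du + (3) dv
Combining and collecting du, dv coefficients:
  coeff of du: 2*v*(-2*v^2 - 6*v + 11)
  coeff of dv: -4*u*v^2 - 30*u*v + 22*u - 28*v^3 - 57*v^2 + 66*v
F^* omega = (2*v*(-2*v^2 - 6*v + 11)) du + (-4*u*v^2 - 30*u*v + 22*u - 28*v^3 - 57*v^2 + 66*v) dv.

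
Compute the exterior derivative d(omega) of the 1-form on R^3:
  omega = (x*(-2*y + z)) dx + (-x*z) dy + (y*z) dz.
d(omega) = (2*x - z) dx ∧ dy + (-x) dx ∧ dz + (x + z) dy ∧ dz

For a 1-form omega = sum_i f_i dx_i, the exterior derivative is
  d(omega) = sum_{i < j} (∂f_j/∂x_i - ∂f_i/∂x_j) dx_i ∧ dx_j.
  coefficient of dx ∧ dy: ∂f_2/∂x - ∂f_1/∂y = ∂(-x*z)/∂x - ∂(x*(-2*y + z))/∂y = 2*x - z
  coefficient of dx ∧ dz: ∂f_3/∂x - ∂f_1/∂z = ∂(y*z)/∂x - ∂(x*(-2*y + z))/∂z = -x
  coefficient of dy ∧ dz: ∂f_3/∂y - ∂f_2/∂z = ∂(y*z)/∂y - ∂(-x*z)/∂z = x + z
Assembling: d(omega) = (2*x - z) dx ∧ dy + (-x) dx ∧ dz + (x + z) dy ∧ dz.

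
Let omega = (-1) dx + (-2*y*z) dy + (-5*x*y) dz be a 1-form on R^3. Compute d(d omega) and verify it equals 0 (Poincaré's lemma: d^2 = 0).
d(d omega) = 0

Step 1: d omega = sum_{i<j} (∂f_j/∂x_i - ∂f_i/∂x_j) dx_i ∧ dx_j:
  coeff of dx ∧ dy: 0
  coeff of dx ∧ dz: -5*y
  coeff of dy ∧ dz: -5*x + 2*y
Step 2: Apply d again to each 2-form coefficient. The only possible 3-form in R^3 is dx ∧ dy ∧ dz, with coefficient
  ∂(coeff of dy∧dz)/∂x - ∂(coeff of dx∧dz)/∂y + ∂(coeff of dx∧dy)/∂z
  = ∂/∂x (-5*x + 2*y) - ∂/∂y (-5*y) + ∂/∂z (0).
Each of these terms simplifies to sums of mixed partials that cancel in pairs. The result is 0 (by equality of mixed partials for smooth functions — Schwarz / Clairaut).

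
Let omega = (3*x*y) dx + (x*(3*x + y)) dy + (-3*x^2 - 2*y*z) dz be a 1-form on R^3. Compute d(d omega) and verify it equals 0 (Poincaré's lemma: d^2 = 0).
d(d omega) = 0

Step 1: d omega = sum_{i<j} (∂f_j/∂x_i - ∂f_i/∂x_j) dx_i ∧ dx_j:
  coeff of dx ∧ dy: 3*x + y
  coeff of dx ∧ dz: -6*x
  coeff of dy ∧ dz: -2*z
Step 2: Apply d again to each 2-form coefficient. The only possible 3-form in R^3 is dx ∧ dy ∧ dz, with coefficient
  ∂(coeff of dy∧dz)/∂x - ∂(coeff of dx∧dz)/∂y + ∂(coeff of dx∧dy)/∂z
  = ∂/∂x (-2*z) - ∂/∂y (-6*x) + ∂/∂z (3*x + y).
Each of these terms simplifies to sums of mixed partials that cancel in pairs. The result is 0 (by equality of mixed partials for smooth functions — Schwarz / Clairaut).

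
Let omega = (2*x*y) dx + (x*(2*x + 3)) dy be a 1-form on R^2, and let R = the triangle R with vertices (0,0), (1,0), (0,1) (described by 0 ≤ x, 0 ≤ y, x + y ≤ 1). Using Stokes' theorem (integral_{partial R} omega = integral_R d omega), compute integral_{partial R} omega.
integral_(partial R) omega = 11/6

Stokes: integral_partial_R omega = integral_R d omega with d omega = (∂Q/∂x - ∂P/∂y) dx ∧ dy.
  ∂Q/∂x = 4*x + 3
  ∂P/∂y = 2*x
  integrand = ∂Q/∂x - ∂P/∂y = 2*x + 3.
Integrating over R: integral_0^1 integral_0^{1-x} (2*x + 3) dy dx = 11/6.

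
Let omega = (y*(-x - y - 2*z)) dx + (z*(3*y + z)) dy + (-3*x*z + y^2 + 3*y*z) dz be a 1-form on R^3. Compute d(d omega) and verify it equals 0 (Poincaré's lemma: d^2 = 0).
d(d omega) = 0

Step 1: d omega = sum_{i<j} (∂f_j/∂x_i - ∂f_i/∂x_j) dx_i ∧ dx_j:
  coeff of dx ∧ dy: x + 2*y + 2*z
  coeff of dx ∧ dz: 2*y - 3*z
  coeff of dy ∧ dz: -y + z
Step 2: Apply d again to each 2-form coefficient. The only possible 3-form in R^3 is dx ∧ dy ∧ dz, with coefficient
  ∂(coeff of dy∧dz)/∂x - ∂(coeff of dx∧dz)/∂y + ∂(coeff of dx∧dy)/∂z
  = ∂/∂x (-y + z) - ∂/∂y (2*y - 3*z) + ∂/∂z (x + 2*y + 2*z).
Each of these terms simplifies to sums of mixed partials that cancel in pairs. The result is 0 (by equality of mixed partials for smooth functions — Schwarz / Clairaut).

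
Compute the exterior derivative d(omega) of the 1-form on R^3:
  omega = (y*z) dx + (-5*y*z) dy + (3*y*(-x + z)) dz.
d(omega) = (-z) dx ∧ dy + (-4*y) dx ∧ dz + (-3*x + 5*y + 3*z) dy ∧ dz

For a 1-form omega = sum_i f_i dx_i, the exterior derivative is
  d(omega) = sum_{i < j} (∂f_j/∂x_i - ∂f_i/∂x_j) dx_i ∧ dx_j.
  coefficient of dx ∧ dy: ∂f_2/∂x - ∂f_1/∂y = ∂(-5*y*z)/∂x - ∂(y*z)/∂y = -z
  coefficient of dx ∧ dz: ∂f_3/∂x - ∂f_1/∂z = ∂(3*y*(-x + z))/∂x - ∂(y*z)/∂z = -4*y
  coefficient of dy ∧ dz: ∂f_3/∂y - ∂f_2/∂z = ∂(3*y*(-x + z))/∂y - ∂(-5*y*z)/∂z = -3*x + 5*y + 3*z
Assembling: d(omega) = (-z) dx ∧ dy + (-4*y) dx ∧ dz + (-3*x + 5*y + 3*z) dy ∧ dz.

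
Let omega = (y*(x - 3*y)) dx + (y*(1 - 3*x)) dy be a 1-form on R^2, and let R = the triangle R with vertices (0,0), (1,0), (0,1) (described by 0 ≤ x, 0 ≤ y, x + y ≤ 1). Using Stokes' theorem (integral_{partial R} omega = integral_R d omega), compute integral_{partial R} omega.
integral_(partial R) omega = 1/3

Stokes: integral_partial_R omega = integral_R d omega with d omega = (∂Q/∂x - ∂P/∂y) dx ∧ dy.
  ∂Q/∂x = -3*y
  ∂P/∂y = x - 6*y
  integrand = ∂Q/∂x - ∂P/∂y = -x + 3*y.
Integrating over R: integral_0^1 integral_0^{1-x} (-x + 3*y) dy dx = 1/3.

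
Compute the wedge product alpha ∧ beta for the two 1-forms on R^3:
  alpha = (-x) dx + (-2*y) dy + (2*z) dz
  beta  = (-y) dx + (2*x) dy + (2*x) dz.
alpha ∧ beta = (-2*x^2 - 2*y^2) dx ∧ dy + (-2*x^2 + 2*y*z) dx ∧ dz + (-4*x*(y + z)) dy ∧ dz

Distribute the wedge, using dx_i ∧ dx_j = -dx_j ∧ dx_i and dx_i ∧ dx_i = 0. For each pair (i, j) with i < j, the coefficient of dx_i ∧ dx_j in alpha ∧ beta is (alpha_i * beta_j - alpha_j * beta_i). Collecting: alpha ∧ beta = (-2*x^2 - 2*y^2) dx ∧ dy + (-2*x^2 + 2*y*z) dx ∧ dz + (-4*x*(y + z)) dy ∧ dz.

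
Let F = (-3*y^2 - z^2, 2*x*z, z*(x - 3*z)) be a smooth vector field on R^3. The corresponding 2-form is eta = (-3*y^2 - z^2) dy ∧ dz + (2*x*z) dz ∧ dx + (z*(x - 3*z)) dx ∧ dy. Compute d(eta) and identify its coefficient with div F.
d(eta) = (x - 6*z) dx ∧ dy ∧ dz; div F = x - 6*z

For a 2-form in R^3 of the form above, applying d gives a 3-form with coefficient ∂P/∂x + ∂Q/∂y + ∂R/∂z:
  ∂P/∂x = 0
  ∂Q/∂y = 0
  ∂R/∂z = x - 6*z
Sum = x - 6*z, which is exactly div F.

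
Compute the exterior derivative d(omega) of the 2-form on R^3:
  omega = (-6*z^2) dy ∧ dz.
d(omega) = 0

For a 2-form omega = sum_{i<j} g_{ij} dx_i ∧ dx_j, the exterior derivative is
  d(omega) = sum_{i<j} d(g_{ij}) ∧ dx_i ∧ dx_j = sum_{i<j, k} (∂g_{ij}/∂x_k) dx_k ∧ dx_i ∧ dx_j.
Expand each term, using dx_k ∧ dx_i ∧ dx_j = sgn(permutation) dx_{(a)} ∧ dx_{(b)} ∧ dx_{(c)} with (a < b < c) sorted:

Collecting like 3-forms: d(omega) = 0.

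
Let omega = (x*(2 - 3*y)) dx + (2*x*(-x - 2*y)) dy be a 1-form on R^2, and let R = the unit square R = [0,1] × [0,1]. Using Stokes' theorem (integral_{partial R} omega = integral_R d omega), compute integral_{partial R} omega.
integral_(partial R) omega = -5/2

Stokes: integral_partial_R omega = integral_R d omega with d omega = (∂Q/∂x - ∂P/∂y) dx ∧ dy.
  ∂Q/∂x = -4*x - 4*y
  ∂P/∂y = -3*x
  integrand = ∂Q/∂x - ∂P/∂y = -x - 4*y.
Integrating over R: integral_0^1 integral_0^1 (-x - 4*y) dx dy = -5/2.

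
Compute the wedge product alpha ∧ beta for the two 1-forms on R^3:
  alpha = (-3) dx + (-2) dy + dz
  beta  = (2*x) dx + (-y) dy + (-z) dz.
alpha ∧ beta = (4*x + 3*y) dx ∧ dy + (-2*x + 3*z) dx ∧ dz + (y + 2*z) dy ∧ dz

Distribute the wedge, using dx_i ∧ dx_j = -dx_j ∧ dx_i and dx_i ∧ dx_i = 0. For each pair (i, j) with i < j, the coefficient of dx_i ∧ dx_j in alpha ∧ beta is (alpha_i * beta_j - alpha_j * beta_i). Collecting: alpha ∧ beta = (4*x + 3*y) dx ∧ dy + (-2*x + 3*z) dx ∧ dz + (y + 2*z) dy ∧ dz.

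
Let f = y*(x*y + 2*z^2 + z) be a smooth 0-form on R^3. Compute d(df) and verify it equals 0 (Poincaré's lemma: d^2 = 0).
d(df) = 0

Step 1: df = sum_i (∂f/∂x_i) dx_i = (y^2) dx + (2*x*y + 2*z^2 + z) dy + (y*(4*z + 1)) dz.
Step 2: Apply d again. Using the 1-form formula, the coefficient of dx ∧ dy in d(df) is ∂^2 f/∂x ∂y - ∂^2 f/∂y ∂x = (2*y) - (2*y) = 0 (equality of mixed partials for smooth f).
Similarly for dx ∧ dz and dy ∧ dz — all coefficients vanish. So d(df) = 0.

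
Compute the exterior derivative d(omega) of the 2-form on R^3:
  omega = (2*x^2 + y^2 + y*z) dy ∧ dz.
d(omega) = (4*x) dx ∧ dy ∧ dz

For a 2-form omega = sum_{i<j} g_{ij} dx_i ∧ dx_j, the exterior derivative is
  d(omega) = sum_{i<j} d(g_{ij}) ∧ dx_i ∧ dx_j = sum_{i<j, k} (∂g_{ij}/∂x_k) dx_k ∧ dx_i ∧ dx_j.
Expand each term, using dx_k ∧ dx_i ∧ dx_j = sgn(permutation) dx_{(a)} ∧ dx_{(b)} ∧ dx_{(c)} with (a < b < c) sorted:
  d(2*x^2 + y^2 + y*z) includes (∂/∂x)(2*x^2 + y^2 + y*z) dx = (4*x) dx, which multiplied by dy ∧ dz gives (4*x) dx ∧ dy ∧ dz
Collecting like 3-forms: d(omega) = (4*x) dx ∧ dy ∧ dz.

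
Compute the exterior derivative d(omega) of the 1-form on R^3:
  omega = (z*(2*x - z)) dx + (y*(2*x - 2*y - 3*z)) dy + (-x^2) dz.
d(omega) = (2*y) dx ∧ dy + (-4*x + 2*z) dx ∧ dz + (3*y) dy ∧ dz

For a 1-form omega = sum_i f_i dx_i, the exterior derivative is
  d(omega) = sum_{i < j} (∂f_j/∂x_i - ∂f_i/∂x_j) dx_i ∧ dx_j.
  coefficient of dx ∧ dy: ∂f_2/∂x - ∂f_1/∂y = ∂(y*(2*x - 2*y - 3*z))/∂x - ∂(z*(2*x - z))/∂y = 2*y
  coefficient of dx ∧ dz: ∂f_3/∂x - ∂f_1/∂z = ∂(-x^2)/∂x - ∂(z*(2*x - z))/∂z = -4*x + 2*z
  coefficient of dy ∧ dz: ∂f_3/∂y - ∂f_2/∂z = ∂(-x^2)/∂y - ∂(y*(2*x - 2*y - 3*z))/∂z = 3*y
Assembling: d(omega) = (2*y) dx ∧ dy + (-4*x + 2*z) dx ∧ dz + (3*y) dy ∧ dz.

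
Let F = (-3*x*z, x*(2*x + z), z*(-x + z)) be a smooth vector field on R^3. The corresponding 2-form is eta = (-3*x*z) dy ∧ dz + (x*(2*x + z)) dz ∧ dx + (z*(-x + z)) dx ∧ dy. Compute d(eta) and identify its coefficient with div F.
d(eta) = (-x - z) dx ∧ dy ∧ dz; div F = -x - z

For a 2-form in R^3 of the form above, applying d gives a 3-form with coefficient ∂P/∂x + ∂Q/∂y + ∂R/∂z:
  ∂P/∂x = -3*z
  ∂Q/∂y = 0
  ∂R/∂z = -x + 2*z
Sum = -x - z, which is exactly div F.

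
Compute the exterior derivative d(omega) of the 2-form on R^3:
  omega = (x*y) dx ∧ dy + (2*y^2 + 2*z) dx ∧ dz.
d(omega) = (-4*y) dx ∧ dy ∧ dz

For a 2-form omega = sum_{i<j} g_{ij} dx_i ∧ dx_j, the exterior derivative is
  d(omega) = sum_{i<j} d(g_{ij}) ∧ dx_i ∧ dx_j = sum_{i<j, k} (∂g_{ij}/∂x_k) dx_k ∧ dx_i ∧ dx_j.
Expand each term, using dx_k ∧ dx_i ∧ dx_j = sgn(permutation) dx_{(a)} ∧ dx_{(b)} ∧ dx_{(c)} with (a < b < c) sorted:
  d(2*y^2 + 2*z) includes (∂/∂y)(2*y^2 + 2*z) dy = (4*y) dy, which multiplied by dx ∧ dz gives (-4*y) dx ∧ dy ∧ dz
Collecting like 3-forms: d(omega) = (-4*y) dx ∧ dy ∧ dz.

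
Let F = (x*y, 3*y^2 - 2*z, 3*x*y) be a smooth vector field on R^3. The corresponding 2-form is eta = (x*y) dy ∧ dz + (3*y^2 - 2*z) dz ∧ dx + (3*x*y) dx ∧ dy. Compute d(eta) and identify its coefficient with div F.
d(eta) = (7*y) dx ∧ dy ∧ dz; div F = 7*y

For a 2-form in R^3 of the form above, applying d gives a 3-form with coefficient ∂P/∂x + ∂Q/∂y + ∂R/∂z:
  ∂P/∂x = y
  ∂Q/∂y = 6*y
  ∂R/∂z = 0
Sum = 7*y, which is exactly div F.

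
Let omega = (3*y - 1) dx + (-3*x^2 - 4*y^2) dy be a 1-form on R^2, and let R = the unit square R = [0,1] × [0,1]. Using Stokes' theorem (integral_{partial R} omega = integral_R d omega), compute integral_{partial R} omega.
integral_(partial R) omega = -6

Stokes: integral_partial_R omega = integral_R d omega with d omega = (∂Q/∂x - ∂P/∂y) dx ∧ dy.
  ∂Q/∂x = -6*x
  ∂P/∂y = 3
  integrand = ∂Q/∂x - ∂P/∂y = -6*x - 3.
Integrating over R: integral_0^1 integral_0^1 (-6*x - 3) dx dy = -6.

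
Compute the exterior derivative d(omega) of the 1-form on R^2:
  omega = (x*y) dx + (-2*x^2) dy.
d(omega) = (-5*x) dx ∧ dy

For a 1-form omega = sum_i f_i dx_i, the exterior derivative is
  d(omega) = sum_{i < j} (∂f_j/∂x_i - ∂f_i/∂x_j) dx_i ∧ dx_j.
  coefficient of dx ∧ dy: ∂f_2/∂x - ∂f_1/∂y = ∂(-2*x^2)/∂x - ∂(x*y)/∂y = -5*x
Assembling: d(omega) = (-5*x) dx ∧ dy.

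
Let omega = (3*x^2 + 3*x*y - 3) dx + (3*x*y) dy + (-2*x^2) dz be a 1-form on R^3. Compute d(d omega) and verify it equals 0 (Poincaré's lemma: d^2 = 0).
d(d omega) = 0

Step 1: d omega = sum_{i<j} (∂f_j/∂x_i - ∂f_i/∂x_j) dx_i ∧ dx_j:
  coeff of dx ∧ dy: -3*x + 3*y
  coeff of dx ∧ dz: -4*x
  coeff of dy ∧ dz: 0
Step 2: Apply d again to each 2-form coefficient. The only possible 3-form in R^3 is dx ∧ dy ∧ dz, with coefficient
  ∂(coeff of dy∧dz)/∂x - ∂(coeff of dx∧dz)/∂y + ∂(coeff of dx∧dy)/∂z
  = ∂/∂x (0) - ∂/∂y (-4*x) + ∂/∂z (-3*x + 3*y).
Each of these terms simplifies to sums of mixed partials that cancel in pairs. The result is 0 (by equality of mixed partials for smooth functions — Schwarz / Clairaut).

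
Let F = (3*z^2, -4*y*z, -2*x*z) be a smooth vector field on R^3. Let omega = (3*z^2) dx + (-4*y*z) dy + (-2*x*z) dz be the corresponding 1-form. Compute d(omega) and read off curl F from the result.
d(omega) = (4*y) dy ∧ dz + (8*z) dz ∧ dx + (0) dx ∧ dy; curl F = (4*y, 8*z, 0)

d omega = sum_{i<j} (∂f_j/∂x_i - ∂f_i/∂x_j) dx_i ∧ dx_j. Under the identification (dy ∧ dz, dz ∧ dx, dx ∧ dy) ↔ (e_x, e_y, e_z), the coefficients are exactly the components of curl F. Compute:
  ∂R/∂y - ∂Q/∂z = (0) - (-4*y) = 4*y
  ∂P/∂z - ∂R/∂x = (6*z) - (-2*z) = 8*z
  ∂Q/∂x - ∂P/∂y = (0) - (0) = 0.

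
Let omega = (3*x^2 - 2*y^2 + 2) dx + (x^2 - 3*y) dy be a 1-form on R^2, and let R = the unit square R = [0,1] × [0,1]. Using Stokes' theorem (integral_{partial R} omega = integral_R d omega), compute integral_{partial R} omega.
integral_(partial R) omega = 3

Stokes: integral_partial_R omega = integral_R d omega with d omega = (∂Q/∂x - ∂P/∂y) dx ∧ dy.
  ∂Q/∂x = 2*x
  ∂P/∂y = -4*y
  integrand = ∂Q/∂x - ∂P/∂y = 2*x + 4*y.
Integrating over R: integral_0^1 integral_0^1 (2*x + 4*y) dx dy = 3.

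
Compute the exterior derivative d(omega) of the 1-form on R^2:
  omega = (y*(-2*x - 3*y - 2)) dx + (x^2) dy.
d(omega) = (4*x + 6*y + 2) dx ∧ dy

For a 1-form omega = sum_i f_i dx_i, the exterior derivative is
  d(omega) = sum_{i < j} (∂f_j/∂x_i - ∂f_i/∂x_j) dx_i ∧ dx_j.
  coefficient of dx ∧ dy: ∂f_2/∂x - ∂f_1/∂y = ∂(x^2)/∂x - ∂(y*(-2*x - 3*y - 2))/∂y = 4*x + 6*y + 2
Assembling: d(omega) = (4*x + 6*y + 2) dx ∧ dy.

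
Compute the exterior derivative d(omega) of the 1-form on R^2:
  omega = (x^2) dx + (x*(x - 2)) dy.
d(omega) = (2*x - 2) dx ∧ dy

For a 1-form omega = sum_i f_i dx_i, the exterior derivative is
  d(omega) = sum_{i < j} (∂f_j/∂x_i - ∂f_i/∂x_j) dx_i ∧ dx_j.
  coefficient of dx ∧ dy: ∂f_2/∂x - ∂f_1/∂y = ∂(x*(x - 2))/∂x - ∂(x^2)/∂y = 2*x - 2
Assembling: d(omega) = (2*x - 2) dx ∧ dy.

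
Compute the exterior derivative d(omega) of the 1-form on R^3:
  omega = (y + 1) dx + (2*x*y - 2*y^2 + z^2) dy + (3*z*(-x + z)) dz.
d(omega) = (2*y - 1) dx ∧ dy + (-3*z) dx ∧ dz + (-2*z) dy ∧ dz

For a 1-form omega = sum_i f_i dx_i, the exterior derivative is
  d(omega) = sum_{i < j} (∂f_j/∂x_i - ∂f_i/∂x_j) dx_i ∧ dx_j.
  coefficient of dx ∧ dy: ∂f_2/∂x - ∂f_1/∂y = ∂(2*x*y - 2*y^2 + z^2)/∂x - ∂(y + 1)/∂y = 2*y - 1
  coefficient of dx ∧ dz: ∂f_3/∂x - ∂f_1/∂z = ∂(3*z*(-x + z))/∂x - ∂(y + 1)/∂z = -3*z
  coefficient of dy ∧ dz: ∂f_3/∂y - ∂f_2/∂z = ∂(3*z*(-x + z))/∂y - ∂(2*x*y - 2*y^2 + z^2)/∂z = -2*z
Assembling: d(omega) = (2*y - 1) dx ∧ dy + (-3*z) dx ∧ dz + (-2*z) dy ∧ dz.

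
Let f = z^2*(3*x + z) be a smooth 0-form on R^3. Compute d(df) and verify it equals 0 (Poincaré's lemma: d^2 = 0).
d(df) = 0

Step 1: df = sum_i (∂f/∂x_i) dx_i = (3*z^2) dx + (0) dy + (3*z*(2*x + z)) dz.
Step 2: Apply d again. Using the 1-form formula, the coefficient of dx ∧ dy in d(df) is ∂^2 f/∂x ∂y - ∂^2 f/∂y ∂x = (0) - (0) = 0 (equality of mixed partials for smooth f).
Similarly for dx ∧ dz and dy ∧ dz — all coefficients vanish. So d(df) = 0.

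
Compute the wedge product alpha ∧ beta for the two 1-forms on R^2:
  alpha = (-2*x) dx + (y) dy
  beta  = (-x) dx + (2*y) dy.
alpha ∧ beta = (-3*x*y) dx ∧ dy

Distribute the wedge, using dx_i ∧ dx_j = -dx_j ∧ dx_i and dx_i ∧ dx_i = 0. For each pair (i, j) with i < j, the coefficient of dx_i ∧ dx_j in alpha ∧ beta is (alpha_i * beta_j - alpha_j * beta_i). Collecting: alpha ∧ beta = (-3*x*y) dx ∧ dy.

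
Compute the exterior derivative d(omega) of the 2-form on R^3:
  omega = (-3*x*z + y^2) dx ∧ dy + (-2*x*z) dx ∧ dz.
d(omega) = (-3*x) dx ∧ dy ∧ dz

For a 2-form omega = sum_{i<j} g_{ij} dx_i ∧ dx_j, the exterior derivative is
  d(omega) = sum_{i<j} d(g_{ij}) ∧ dx_i ∧ dx_j = sum_{i<j, k} (∂g_{ij}/∂x_k) dx_k ∧ dx_i ∧ dx_j.
Expand each term, using dx_k ∧ dx_i ∧ dx_j = sgn(permutation) dx_{(a)} ∧ dx_{(b)} ∧ dx_{(c)} with (a < b < c) sorted:
  d(-3*x*z + y^2) includes (∂/∂z)(-3*x*z + y^2) dz = (-3*x) dz, which multiplied by dx ∧ dy gives (-3*x) dx ∧ dy ∧ dz
Collecting like 3-forms: d(omega) = (-3*x) dx ∧ dy ∧ dz.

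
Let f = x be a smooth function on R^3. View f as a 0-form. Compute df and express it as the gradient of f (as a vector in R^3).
df = (1) dx + (0) dy + (0) dz; grad f = (1, 0, 0)

For a 0-form f, d f = (∂f/∂x) dx + (∂f/∂y) dy + (∂f/∂z) dz. The components of the vector representation are exactly the entries of grad f in Cartesian coordinates:
  ∂f/∂x = 1
  ∂f/∂y = 0
  ∂f/∂z = 0.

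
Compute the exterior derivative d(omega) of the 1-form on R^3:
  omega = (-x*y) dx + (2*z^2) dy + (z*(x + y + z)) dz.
d(omega) = (x) dx ∧ dy + (z) dx ∧ dz + (-3*z) dy ∧ dz

For a 1-form omega = sum_i f_i dx_i, the exterior derivative is
  d(omega) = sum_{i < j} (∂f_j/∂x_i - ∂f_i/∂x_j) dx_i ∧ dx_j.
  coefficient of dx ∧ dy: ∂f_2/∂x - ∂f_1/∂y = ∂(2*z^2)/∂x - ∂(-x*y)/∂y = x
  coefficient of dx ∧ dz: ∂f_3/∂x - ∂f_1/∂z = ∂(z*(x + y + z))/∂x - ∂(-x*y)/∂z = z
  coefficient of dy ∧ dz: ∂f_3/∂y - ∂f_2/∂z = ∂(z*(x + y + z))/∂y - ∂(2*z^2)/∂z = -3*z
Assembling: d(omega) = (x) dx ∧ dy + (z) dx ∧ dz + (-3*z) dy ∧ dz.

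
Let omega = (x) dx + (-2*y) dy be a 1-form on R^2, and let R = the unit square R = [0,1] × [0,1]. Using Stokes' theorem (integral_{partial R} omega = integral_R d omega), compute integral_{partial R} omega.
integral_(partial R) omega = 0

Stokes: integral_partial_R omega = integral_R d omega with d omega = (∂Q/∂x - ∂P/∂y) dx ∧ dy.
  ∂Q/∂x = 0
  ∂P/∂y = 0
  integrand = ∂Q/∂x - ∂P/∂y = 0.
Integrating over R: integral_0^1 integral_0^1 (0) dx dy = 0.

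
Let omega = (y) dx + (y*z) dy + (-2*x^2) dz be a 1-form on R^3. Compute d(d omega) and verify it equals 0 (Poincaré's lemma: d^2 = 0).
d(d omega) = 0

Step 1: d omega = sum_{i<j} (∂f_j/∂x_i - ∂f_i/∂x_j) dx_i ∧ dx_j:
  coeff of dx ∧ dy: -1
  coeff of dx ∧ dz: -4*x
  coeff of dy ∧ dz: -y
Step 2: Apply d again to each 2-form coefficient. The only possible 3-form in R^3 is dx ∧ dy ∧ dz, with coefficient
  ∂(coeff of dy∧dz)/∂x - ∂(coeff of dx∧dz)/∂y + ∂(coeff of dx∧dy)/∂z
  = ∂/∂x (-y) - ∂/∂y (-4*x) + ∂/∂z (-1).
Each of these terms simplifies to sums of mixed partials that cancel in pairs. The result is 0 (by equality of mixed partials for smooth functions — Schwarz / Clairaut).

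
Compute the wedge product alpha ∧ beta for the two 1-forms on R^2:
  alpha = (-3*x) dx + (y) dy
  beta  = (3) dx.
alpha ∧ beta = (-3*y) dx ∧ dy

Distribute the wedge, using dx_i ∧ dx_j = -dx_j ∧ dx_i and dx_i ∧ dx_i = 0. For each pair (i, j) with i < j, the coefficient of dx_i ∧ dx_j in alpha ∧ beta is (alpha_i * beta_j - alpha_j * beta_i). Collecting: alpha ∧ beta = (-3*y) dx ∧ dy.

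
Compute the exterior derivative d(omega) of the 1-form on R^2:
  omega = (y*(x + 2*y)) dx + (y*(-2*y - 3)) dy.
d(omega) = (-x - 4*y) dx ∧ dy

For a 1-form omega = sum_i f_i dx_i, the exterior derivative is
  d(omega) = sum_{i < j} (∂f_j/∂x_i - ∂f_i/∂x_j) dx_i ∧ dx_j.
  coefficient of dx ∧ dy: ∂f_2/∂x - ∂f_1/∂y = ∂(y*(-2*y - 3))/∂x - ∂(y*(x + 2*y))/∂y = -x - 4*y
Assembling: d(omega) = (-x - 4*y) dx ∧ dy.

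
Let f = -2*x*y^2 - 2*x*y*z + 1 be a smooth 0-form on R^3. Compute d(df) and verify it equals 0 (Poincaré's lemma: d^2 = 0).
d(df) = 0

Step 1: df = sum_i (∂f/∂x_i) dx_i = (2*y*(-y - z)) dx + (2*x*(-2*y - z)) dy + (-2*x*y) dz.
Step 2: Apply d again. Using the 1-form formula, the coefficient of dx ∧ dy in d(df) is ∂^2 f/∂x ∂y - ∂^2 f/∂y ∂x = (-4*y - 2*z) - (-4*y - 2*z) = 0 (equality of mixed partials for smooth f).
Similarly for dx ∧ dz and dy ∧ dz — all coefficients vanish. So d(df) = 0.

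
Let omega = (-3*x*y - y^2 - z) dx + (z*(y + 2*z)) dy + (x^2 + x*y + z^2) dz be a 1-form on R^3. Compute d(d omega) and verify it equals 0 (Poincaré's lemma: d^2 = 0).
d(d omega) = 0

Step 1: d omega = sum_{i<j} (∂f_j/∂x_i - ∂f_i/∂x_j) dx_i ∧ dx_j:
  coeff of dx ∧ dy: 3*x + 2*y
  coeff of dx ∧ dz: 2*x + y + 1
  coeff of dy ∧ dz: x - y - 4*z
Step 2: Apply d again to each 2-form coefficient. The only possible 3-form in R^3 is dx ∧ dy ∧ dz, with coefficient
  ∂(coeff of dy∧dz)/∂x - ∂(coeff of dx∧dz)/∂y + ∂(coeff of dx∧dy)/∂z
  = ∂/∂x (x - y - 4*z) - ∂/∂y (2*x + y + 1) + ∂/∂z (3*x + 2*y).
Each of these terms simplifies to sums of mixed partials that cancel in pairs. The result is 0 (by equality of mixed partials for smooth functions — Schwarz / Clairaut).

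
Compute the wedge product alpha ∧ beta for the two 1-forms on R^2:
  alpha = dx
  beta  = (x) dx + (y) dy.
alpha ∧ beta = (y) dx ∧ dy

Distribute the wedge, using dx_i ∧ dx_j = -dx_j ∧ dx_i and dx_i ∧ dx_i = 0. For each pair (i, j) with i < j, the coefficient of dx_i ∧ dx_j in alpha ∧ beta is (alpha_i * beta_j - alpha_j * beta_i). Collecting: alpha ∧ beta = (y) dx ∧ dy.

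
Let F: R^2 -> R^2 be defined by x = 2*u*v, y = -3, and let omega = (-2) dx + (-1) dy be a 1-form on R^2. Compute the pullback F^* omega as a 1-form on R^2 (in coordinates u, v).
F^* omega = (-4*v) du + (-4*u) dv

Using F^*(f dg) = (f ∘ F) d(g ∘ F), substitute each coordinate x_i by F_i(u, v) in f_i, and replace dx_i by d F_i = (∂F_i/∂u) du + (∂F_i/∂v) dv.
  For the x component: f_1(F) = -2; d F_1 = (2*v) du + (2*u) dv
  For the y component: f_2(F) = -1; d F_2 = (0) du + (0) dv
Combining and collecting du, dv coefficients:
  coeff of du: -4*v
  coeff of dv: -4*u
F^* omega = (-4*v) du + (-4*u) dv.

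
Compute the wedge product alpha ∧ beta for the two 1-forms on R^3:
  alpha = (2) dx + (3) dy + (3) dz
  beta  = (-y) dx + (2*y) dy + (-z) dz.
alpha ∧ beta = (7*y) dx ∧ dy + (3*y - 2*z) dx ∧ dz + (-6*y - 3*z) dy ∧ dz

Distribute the wedge, using dx_i ∧ dx_j = -dx_j ∧ dx_i and dx_i ∧ dx_i = 0. For each pair (i, j) with i < j, the coefficient of dx_i ∧ dx_j in alpha ∧ beta is (alpha_i * beta_j - alpha_j * beta_i). Collecting: alpha ∧ beta = (7*y) dx ∧ dy + (3*y - 2*z) dx ∧ dz + (-6*y - 3*z) dy ∧ dz.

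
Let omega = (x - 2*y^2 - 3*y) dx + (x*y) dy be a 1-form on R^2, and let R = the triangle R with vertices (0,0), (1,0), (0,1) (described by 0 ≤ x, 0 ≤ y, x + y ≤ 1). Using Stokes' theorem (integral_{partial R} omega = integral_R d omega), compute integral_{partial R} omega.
integral_(partial R) omega = 7/3

Stokes: integral_partial_R omega = integral_R d omega with d omega = (∂Q/∂x - ∂P/∂y) dx ∧ dy.
  ∂Q/∂x = y
  ∂P/∂y = -4*y - 3
  integrand = ∂Q/∂x - ∂P/∂y = 5*y + 3.
Integrating over R: integral_0^1 integral_0^{1-x} (5*y + 3) dy dx = 7/3.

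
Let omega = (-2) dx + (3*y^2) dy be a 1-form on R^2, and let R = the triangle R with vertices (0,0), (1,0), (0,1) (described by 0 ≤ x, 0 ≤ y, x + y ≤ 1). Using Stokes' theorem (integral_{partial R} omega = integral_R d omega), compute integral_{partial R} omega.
integral_(partial R) omega = 0

Stokes: integral_partial_R omega = integral_R d omega with d omega = (∂Q/∂x - ∂P/∂y) dx ∧ dy.
  ∂Q/∂x = 0
  ∂P/∂y = 0
  integrand = ∂Q/∂x - ∂P/∂y = 0.
Integrating over R: integral_0^1 integral_0^{1-x} (0) dy dx = 0.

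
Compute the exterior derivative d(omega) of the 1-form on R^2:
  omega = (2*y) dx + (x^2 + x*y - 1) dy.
d(omega) = (2*x + y - 2) dx ∧ dy

For a 1-form omega = sum_i f_i dx_i, the exterior derivative is
  d(omega) = sum_{i < j} (∂f_j/∂x_i - ∂f_i/∂x_j) dx_i ∧ dx_j.
  coefficient of dx ∧ dy: ∂f_2/∂x - ∂f_1/∂y = ∂(x^2 + x*y - 1)/∂x - ∂(2*y)/∂y = 2*x + y - 2
Assembling: d(omega) = (2*x + y - 2) dx ∧ dy.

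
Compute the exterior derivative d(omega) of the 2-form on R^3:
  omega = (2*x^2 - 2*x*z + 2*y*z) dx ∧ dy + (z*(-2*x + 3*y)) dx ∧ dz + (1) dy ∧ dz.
d(omega) = (-2*x + 2*y - 3*z) dx ∧ dy ∧ dz

For a 2-form omega = sum_{i<j} g_{ij} dx_i ∧ dx_j, the exterior derivative is
  d(omega) = sum_{i<j} d(g_{ij}) ∧ dx_i ∧ dx_j = sum_{i<j, k} (∂g_{ij}/∂x_k) dx_k ∧ dx_i ∧ dx_j.
Expand each term, using dx_k ∧ dx_i ∧ dx_j = sgn(permutation) dx_{(a)} ∧ dx_{(b)} ∧ dx_{(c)} with (a < b < c) sorted:
  d(2*x^2 - 2*x*z + 2*y*z) includes (∂/∂z)(2*x^2 - 2*x*z + 2*y*z) dz = (-2*x + 2*y) dz, which multiplied by dx ∧ dy gives (-2*x + 2*y) dx ∧ dy ∧ dz
  d(z*(-2*x + 3*y)) includes (∂/∂y)(z*(-2*x + 3*y)) dy = (3*z) dy, which multiplied by dx ∧ dz gives (-3*z) dx ∧ dy ∧ dz
Collecting like 3-forms: d(omega) = (-2*x + 2*y - 3*z) dx ∧ dy ∧ dz.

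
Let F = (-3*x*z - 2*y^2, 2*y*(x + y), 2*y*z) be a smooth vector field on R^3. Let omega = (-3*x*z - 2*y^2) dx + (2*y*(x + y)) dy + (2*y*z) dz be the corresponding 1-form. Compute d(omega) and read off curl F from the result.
d(omega) = (2*z) dy ∧ dz + (-3*x) dz ∧ dx + (6*y) dx ∧ dy; curl F = (2*z, -3*x, 6*y)

d omega = sum_{i<j} (∂f_j/∂x_i - ∂f_i/∂x_j) dx_i ∧ dx_j. Under the identification (dy ∧ dz, dz ∧ dx, dx ∧ dy) ↔ (e_x, e_y, e_z), the coefficients are exactly the components of curl F. Compute:
  ∂R/∂y - ∂Q/∂z = (2*z) - (0) = 2*z
  ∂P/∂z - ∂R/∂x = (-3*x) - (0) = -3*x
  ∂Q/∂x - ∂P/∂y = (2*y) - (-4*y) = 6*y.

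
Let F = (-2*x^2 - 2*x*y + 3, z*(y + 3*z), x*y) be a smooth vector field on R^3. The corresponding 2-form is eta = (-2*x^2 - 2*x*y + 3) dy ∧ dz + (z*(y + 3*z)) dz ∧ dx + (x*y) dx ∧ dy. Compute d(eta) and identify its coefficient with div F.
d(eta) = (-4*x - 2*y + z) dx ∧ dy ∧ dz; div F = -4*x - 2*y + z

For a 2-form in R^3 of the form above, applying d gives a 3-form with coefficient ∂P/∂x + ∂Q/∂y + ∂R/∂z:
  ∂P/∂x = -4*x - 2*y
  ∂Q/∂y = z
  ∂R/∂z = 0
Sum = -4*x - 2*y + z, which is exactly div F.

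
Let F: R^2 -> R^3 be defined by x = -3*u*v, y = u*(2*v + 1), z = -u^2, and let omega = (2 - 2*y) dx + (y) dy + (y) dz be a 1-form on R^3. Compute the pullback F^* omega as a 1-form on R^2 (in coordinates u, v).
F^* omega = (-4*u^2*v - 2*u^2 + 16*u*v^2 + 10*u*v + u - 6*v) du + (2*u*(8*u*v + 4*u - 3)) dv

Using F^*(f dg) = (f ∘ F) d(g ∘ F), substitute each coordinate x_i by F_i(u, v) in f_i, and replace dx_i by d F_i = (∂F_i/∂u) du + (∂F_i/∂v) dv.
  For the x component: f_1(F) = -4*u*v - 2*u + 2; d F_1 = (-3*v) du + (-3*u) dv
  For the y component: f_2(F) = u*(2*v + 1); d F_2 = (2*v + 1) du + (2*u) dv
  For the z component: f_3(F) = u*(2*v + 1); d F_3 = (-2*u) du + (0) dv
Combining and collecting du, dv coefficients:
  coeff of du: -4*u^2*v - 2*u^2 + 16*u*v^2 + 10*u*v + u - 6*v
  coeff of dv: 2*u*(8*u*v + 4*u - 3)
F^* omega = (-4*u^2*v - 2*u^2 + 16*u*v^2 + 10*u*v + u - 6*v) du + (2*u*(8*u*v + 4*u - 3)) dv.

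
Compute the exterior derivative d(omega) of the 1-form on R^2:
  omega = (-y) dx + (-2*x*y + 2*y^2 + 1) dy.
d(omega) = (1 - 2*y) dx ∧ dy

For a 1-form omega = sum_i f_i dx_i, the exterior derivative is
  d(omega) = sum_{i < j} (∂f_j/∂x_i - ∂f_i/∂x_j) dx_i ∧ dx_j.
  coefficient of dx ∧ dy: ∂f_2/∂x - ∂f_1/∂y = ∂(-2*x*y + 2*y^2 + 1)/∂x - ∂(-y)/∂y = 1 - 2*y
Assembling: d(omega) = (1 - 2*y) dx ∧ dy.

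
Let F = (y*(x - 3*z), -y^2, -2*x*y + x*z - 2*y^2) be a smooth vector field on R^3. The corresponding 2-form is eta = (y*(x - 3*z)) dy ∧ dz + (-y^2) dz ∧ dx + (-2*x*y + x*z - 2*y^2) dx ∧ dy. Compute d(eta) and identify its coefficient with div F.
d(eta) = (x - y) dx ∧ dy ∧ dz; div F = x - y

For a 2-form in R^3 of the form above, applying d gives a 3-form with coefficient ∂P/∂x + ∂Q/∂y + ∂R/∂z:
  ∂P/∂x = y
  ∂Q/∂y = -2*y
  ∂R/∂z = x
Sum = x - y, which is exactly div F.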